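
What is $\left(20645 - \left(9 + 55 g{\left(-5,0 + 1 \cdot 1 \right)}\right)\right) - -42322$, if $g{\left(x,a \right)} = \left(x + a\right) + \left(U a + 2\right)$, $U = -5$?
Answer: $63343$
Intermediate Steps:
$g{\left(x,a \right)} = 2 + x - 4 a$ ($g{\left(x,a \right)} = \left(x + a\right) - \left(-2 + 5 a\right) = \left(a + x\right) - \left(-2 + 5 a\right) = 2 + x - 4 a$)
$\left(20645 - \left(9 + 55 g{\left(-5,0 + 1 \cdot 1 \right)}\right)\right) - -42322 = \left(20645 - \left(9 + 55 \left(2 - 5 - 4 \left(0 + 1 \cdot 1\right)\right)\right)\right) - -42322 = \left(20645 - \left(9 + 55 \left(2 - 5 - 4 \left(0 + 1\right)\right)\right)\right) + 42322 = \left(20645 - \left(9 + 55 \left(2 - 5 - 4\right)\right)\right) + 42322 = \left(20645 - -376\right) + 42322 = \left(20645 + \left(385 - 9\right)\right) + 42322 = \left(20645 + 376\right) + 42322 = 21021 + 42322 = 63343$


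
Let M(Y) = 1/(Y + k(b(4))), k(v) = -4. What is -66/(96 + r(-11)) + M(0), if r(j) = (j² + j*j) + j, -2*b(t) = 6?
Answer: -197/436 ≈ -0.45183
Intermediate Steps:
b(t) = -3 (b(t) = -½*6 = -3)
r(j) = j + 2*j² (r(j) = (j² + j²) + j = 2*j² + j = j + 2*j²)
M(Y) = 1/(-4 + Y) (M(Y) = 1/(Y - 4) = 1/(-4 + Y))
-66/(96 + r(-11)) + M(0) = -66/(96 - 11*(1 + 2*(-11))) + 1/(-4 + 0) = -66/(96 - 11*(1 - 22)) + 1/(-4) = -66/(96 - 11*(-21)) - ¼ = -66/(96 + 231) - ¼ = -66/327 - ¼ = (1/327)*(-66) - ¼ = -22/109 - ¼ = -197/436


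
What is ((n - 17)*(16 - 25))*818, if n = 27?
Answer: -73620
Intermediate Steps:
((n - 17)*(16 - 25))*818 = ((27 - 17)*(16 - 25))*818 = (10*(-9))*818 = -90*818 = -73620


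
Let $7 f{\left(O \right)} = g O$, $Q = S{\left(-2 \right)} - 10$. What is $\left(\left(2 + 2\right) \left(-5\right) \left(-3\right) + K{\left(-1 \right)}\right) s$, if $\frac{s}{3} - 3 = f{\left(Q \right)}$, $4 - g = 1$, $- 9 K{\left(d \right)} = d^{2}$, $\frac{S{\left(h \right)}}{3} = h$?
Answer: $-693$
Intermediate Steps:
$S{\left(h \right)} = 3 h$
$K{\left(d \right)} = - \frac{d^{2}}{9}$
$g = 3$ ($g = 4 - 1 = 3$)
$Q = -16$ ($Q = 3 \left(-2\right) - 10 = -6 - 10 = -16$)
$f{\left(O \right)} = \frac{3 O}{7}$
$s = - \frac{81}{7}$ ($s = 9 + 3 \cdot \frac{3}{7} \left(-16\right) = 9 + 3 \left(- \frac{48}{7}\right) = 9 - \frac{144}{7} = - \frac{81}{7} \approx -11.571$)
$\left(\left(2 + 2\right) \left(-5\right) \left(-3\right) + K{\left(-1 \right)}\right) s = \left(\left(2 + 2\right) \left(-5\right) \left(-3\right) - \frac{\left(-1\right)^{2}}{9}\right) \left(- \frac{81}{7}\right) = \left(4 \left(-5\right) \left(-3\right) - \frac{1}{9}\right) \left(- \frac{81}{7}\right) = \left(\left(-20\right) \left(-3\right) - \frac{1}{9}\right) \left(- \frac{81}{7}\right) = \left(60 - \frac{1}{9}\right) \left(- \frac{81}{7}\right) = \frac{539}{9} \left(- \frac{81}{7}\right) = -693$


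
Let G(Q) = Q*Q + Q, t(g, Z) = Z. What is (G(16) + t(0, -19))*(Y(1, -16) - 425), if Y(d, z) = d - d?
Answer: -107525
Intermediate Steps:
Y(d, z) = 0
G(Q) = Q + Q² (G(Q) = Q² + Q = Q + Q²)
(G(16) + t(0, -19))*(Y(1, -16) - 425) = (16*(1 + 16) - 19)*(0 - 425) = (16*17 - 19)*(-425) = (272 - 19)*(-425) = 253*(-425) = -107525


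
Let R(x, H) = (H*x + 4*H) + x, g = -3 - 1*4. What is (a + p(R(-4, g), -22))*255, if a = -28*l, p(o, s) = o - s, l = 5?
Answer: -31110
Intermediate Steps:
g = -7 (g = -3 - 4 = -7)
R(x, H) = x + 4*H + H*x (R(x, H) = (4*H + H*x) + x = x + 4*H + H*x)
a = -140 (a = -28*5 = -140)
(a + p(R(-4, g), -22))*255 = (-140 + ((-4 + 4*(-7) - 7*(-4)) - 1*(-22)))*255 = (-140 + ((-4 - 28 + 28) + 22))*255 = (-140 + (-4 + 22))*255 = (-140 + 18)*255 = -122*255 = -31110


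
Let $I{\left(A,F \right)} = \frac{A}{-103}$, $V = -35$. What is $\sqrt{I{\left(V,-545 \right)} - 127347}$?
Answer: $\frac{i \sqrt{1351020718}}{103} \approx 356.86 i$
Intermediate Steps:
$I{\left(A,F \right)} = - \frac{A}{103}$ ($I{\left(A,F \right)} = A \left(- \frac{1}{103}\right) = - \frac{A}{103}$)
$\sqrt{I{\left(V,-545 \right)} - 127347} = \sqrt{\left(- \frac{1}{103}\right) \left(-35\right) - 127347} = \sqrt{\frac{35}{103} - 127347} = \sqrt{- \frac{13116706}{103}} = \frac{i \sqrt{1351020718}}{103}$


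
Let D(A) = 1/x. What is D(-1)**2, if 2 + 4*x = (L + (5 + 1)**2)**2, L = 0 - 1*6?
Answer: 4/201601 ≈ 1.9841e-5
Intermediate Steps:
L = -6 (L = 0 - 6 = -6)
x = 449/2 (x = -1/2 + (-6 + (5 + 1)**2)**2/4 = -1/2 + (-6 + 6**2)**2/4 = -1/2 + (-6 + 36)**2/4 = -1/2 + (1/4)*30**2 = -1/2 + (1/4)*900 = -1/2 + 225 = 449/2 ≈ 224.50)
D(A) = 2/449 (D(A) = 1/(449/2) = 2/449)
D(-1)**2 = (2/449)**2 = 4/201601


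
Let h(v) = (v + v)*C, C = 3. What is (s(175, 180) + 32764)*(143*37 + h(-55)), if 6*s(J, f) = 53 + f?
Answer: 976409137/6 ≈ 1.6273e+8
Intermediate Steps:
s(J, f) = 53/6 + f/6 (s(J, f) = (53 + f)/6 = 53/6 + f/6)
h(v) = 6*v (h(v) = (v + v)*3 = (2*v)*3 = 6*v)
(s(175, 180) + 32764)*(143*37 + h(-55)) = ((53/6 + (⅙)*180) + 32764)*(143*37 + 6*(-55)) = ((53/6 + 30) + 32764)*(5291 - 330) = (233/6 + 32764)*4961 = (196817/6)*4961 = 976409137/6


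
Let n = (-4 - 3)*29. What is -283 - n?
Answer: -80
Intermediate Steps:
n = -203 (n = -7*29 = -203)
-283 - n = -283 - 1*(-203) = -283 + 203 = -80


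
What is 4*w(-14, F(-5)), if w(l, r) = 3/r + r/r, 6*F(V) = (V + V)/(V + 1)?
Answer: 164/5 ≈ 32.800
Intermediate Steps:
F(V) = V/(3*(1 + V)) (F(V) = ((V + V)/(V + 1))/6 = ((2*V)/(1 + V))/6 = (2*V/(1 + V))/6 = V/(3*(1 + V)))
w(l, r) = 1 + 3/r (w(l, r) = 3/r + 1 = 1 + 3/r)
4*w(-14, F(-5)) = 4*((3 + (⅓)*(-5)/(1 - 5))/(((⅓)*(-5)/(1 - 5)))) = 4*((3 + (⅓)*(-5)/(-4))/(((⅓)*(-5)/(-4)))) = 4*((3 + (⅓)*(-5)*(-¼))/(((⅓)*(-5)*(-¼)))) = 4*((3 + 5/12)/(5/12)) = 4*((12/5)*(41/12)) = 4*(41/5) = 164/5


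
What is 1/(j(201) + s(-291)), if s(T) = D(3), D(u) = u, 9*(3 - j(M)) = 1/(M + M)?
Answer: 3618/21707 ≈ 0.16667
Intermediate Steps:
j(M) = 3 - 1/(18*M) (j(M) = 3 - 1/(9*(M + M)) = 3 - 1/(2*M)/9 = 3 - 1/(18*M))
s(T) = 3
1/(j(201) + s(-291)) = 1/((3 - 1/18/201) + 3) = 1/((3 - 1/18*1/201) + 3) = 1/((3 - 1/3618) + 3) = 1/(10853/3618 + 3) = 1/(21707/3618) = 3618/21707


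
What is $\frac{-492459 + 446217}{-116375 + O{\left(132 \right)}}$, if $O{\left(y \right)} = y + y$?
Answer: $\frac{46242}{116111} \approx 0.39826$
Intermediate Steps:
$O{\left(y \right)} = 2 y$
$\frac{-492459 + 446217}{-116375 + O{\left(132 \right)}} = \frac{-492459 + 446217}{-116375 + 2 \cdot 132} = - \frac{46242}{-116375 + 264} = - \frac{46242}{-116111} = \left(-46242\right) \left(- \frac{1}{116111}\right) = \frac{46242}{116111}$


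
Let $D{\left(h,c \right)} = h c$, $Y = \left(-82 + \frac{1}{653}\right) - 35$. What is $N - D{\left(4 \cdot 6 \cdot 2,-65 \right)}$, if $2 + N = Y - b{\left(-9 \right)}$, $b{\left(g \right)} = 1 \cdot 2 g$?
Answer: $\frac{1971408}{653} \approx 3019.0$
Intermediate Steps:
$b{\left(g \right)} = 2 g$
$Y = - \frac{76400}{653}$ ($Y = \left(-82 + \frac{1}{653}\right) - 35 = - \frac{53545}{653} - 35 = - \frac{76400}{653} \approx -117.0$)
$N = - \frac{65952}{653}$ ($N = -2 - \left(\frac{76400}{653} + 2 \left(-9\right)\right) = -2 - \frac{64646}{653} = - \frac{65952}{653} \approx -101.0$)
$D{\left(h,c \right)} = c h$
$N - D{\left(4 \cdot 6 \cdot 2,-65 \right)} = - \frac{65952}{653} - - 65 \cdot 4 \cdot 6 \cdot 2 = - \frac{65952}{653} - - 65 \cdot 24 \cdot 2 = - \frac{65952}{653} - \left(-65\right) 48 = - \frac{65952}{653} - -3120 = - \frac{65952}{653} + 3120 = \frac{1971408}{653}$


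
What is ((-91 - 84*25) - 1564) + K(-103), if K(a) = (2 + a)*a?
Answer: 6648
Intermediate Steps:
K(a) = a*(2 + a)
((-91 - 84*25) - 1564) + K(-103) = ((-91 - 84*25) - 1564) - 103*(2 - 103) = ((-91 - 2100) - 1564) - 103*(-101) = (-2191 - 1564) + 10403 = -3755 + 10403 = 6648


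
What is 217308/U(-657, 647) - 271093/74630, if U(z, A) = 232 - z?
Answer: 2282384909/9478010 ≈ 240.81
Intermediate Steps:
217308/U(-657, 647) - 271093/74630 = 217308/(232 - 1*(-657)) - 271093/74630 = 217308/(232 + 657) - 271093*1/74630 = 217308/889 - 271093/74630 = 217308*(1/889) - 271093/74630 = 31044/127 - 271093/74630 = 2282384909/9478010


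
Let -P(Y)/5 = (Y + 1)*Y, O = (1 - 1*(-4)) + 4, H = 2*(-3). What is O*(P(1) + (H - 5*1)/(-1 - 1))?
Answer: -81/2 ≈ -40.500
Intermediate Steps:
H = -6
O = 9 (O = (1 + 4) + 4 = 5 + 4 = 9)
P(Y) = -5*Y*(1 + Y) (P(Y) = -5*(Y + 1)*Y = -5*(1 + Y)*Y = -5*Y*(1 + Y))
O*(P(1) + (H - 5*1)/(-1 - 1)) = 9*(-5*1*(1 + 1) + (-6 - 5*1)/(-1 - 1)) = 9*(-5*1*2 + (-6 - 5)/(-2)) = 9*(-10 - 11*(-1/2)) = 9*(-10 + 11/2) = 9*(-9/2) = -81/2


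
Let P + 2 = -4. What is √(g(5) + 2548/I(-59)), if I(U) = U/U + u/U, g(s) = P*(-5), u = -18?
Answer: √239866/11 ≈ 44.524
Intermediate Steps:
P = -6 (P = -2 - 4 = -6)
g(s) = 30 (g(s) = -6*(-5) = 30)
I(U) = 1 - 18/U (I(U) = U/U - 18/U = 1 - 18/U)
√(g(5) + 2548/I(-59)) = √(30 + 2548/(((-18 - 59)/(-59)))) = √(30 + 2548/((-1/59*(-77)))) = √(30 + 2548/(77/59)) = √(30 + 2548*(59/77)) = √(30 + 21476/11) = √(21806/11) = √239866/11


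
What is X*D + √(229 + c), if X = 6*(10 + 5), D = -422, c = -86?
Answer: -37980 + √143 ≈ -37968.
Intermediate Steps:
X = 90 (X = 6*15 = 90)
X*D + √(229 + c) = 90*(-422) + √(229 - 86) = -37980 + √143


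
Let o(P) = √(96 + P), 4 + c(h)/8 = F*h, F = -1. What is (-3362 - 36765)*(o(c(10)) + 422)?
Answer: -16933594 - 160508*I ≈ -1.6934e+7 - 1.6051e+5*I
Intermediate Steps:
c(h) = -32 - 8*h (c(h) = -32 + 8*(-h) = -32 - 8*h)
(-3362 - 36765)*(o(c(10)) + 422) = (-3362 - 36765)*(√(96 + (-32 - 8*10)) + 422) = -40127*(√(96 + (-32 - 80)) + 422) = -40127*(√(96 - 112) + 422) = -40127*(√(-16) + 422) = -40127*(4*I + 422) = -40127*(422 + 4*I) = -16933594 - 160508*I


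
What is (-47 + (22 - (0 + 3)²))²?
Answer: 1156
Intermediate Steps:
(-47 + (22 - (0 + 3)²))² = (-47 + (22 - 1*3²))² = (-47 + (22 - 1*9))² = (-47 + (22 - 9))² = (-47 + 13)² = (-34)² = 1156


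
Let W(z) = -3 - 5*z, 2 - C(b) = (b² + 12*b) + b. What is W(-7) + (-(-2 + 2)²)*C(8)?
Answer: 32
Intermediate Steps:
C(b) = 2 - b² - 13*b (C(b) = 2 - ((b² + 12*b) + b) = 2 - (b² + 13*b) = 2 + (-b² - 13*b) = 2 - b² - 13*b)
W(-7) + (-(-2 + 2)²)*C(8) = (-3 - 5*(-7)) + (-(-2 + 2)²)*(2 - 1*8² - 13*8) = (-3 + 35) + (-1*0²)*(2 - 1*64 - 104) = 32 + (-1*0)*(2 - 64 - 104) = 32 + 0*(-166) = 32 + 0 = 32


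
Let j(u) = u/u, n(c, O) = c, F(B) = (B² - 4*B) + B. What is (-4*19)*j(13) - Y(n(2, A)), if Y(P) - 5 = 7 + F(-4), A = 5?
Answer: -116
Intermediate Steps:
F(B) = B² - 3*B
j(u) = 1
Y(P) = 40 (Y(P) = 5 + (7 - 4*(-3 - 4)) = 5 + (7 - 4*(-7)) = 5 + (7 + 28) = 5 + 35 = 40)
(-4*19)*j(13) - Y(n(2, A)) = -4*19*1 - 1*40 = -76*1 - 40 = -76 - 40 = -116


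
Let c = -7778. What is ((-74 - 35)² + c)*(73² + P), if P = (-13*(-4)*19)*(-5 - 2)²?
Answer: 220499323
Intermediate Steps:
P = 48412 (P = (52*19)*(-7)² = 988*49 = 48412)
((-74 - 35)² + c)*(73² + P) = ((-74 - 35)² - 7778)*(73² + 48412) = ((-109)² - 7778)*(5329 + 48412) = (11881 - 7778)*53741 = 4103*53741 = 220499323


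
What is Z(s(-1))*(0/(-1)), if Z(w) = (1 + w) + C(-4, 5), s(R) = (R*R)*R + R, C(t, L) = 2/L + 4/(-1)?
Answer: 0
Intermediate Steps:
C(t, L) = -4 + 2/L (C(t, L) = 2/L + 4*(-1) = 2/L - 4 = -4 + 2/L)
s(R) = R + R**3 (s(R) = R**2*R + R = R**3 + R = R + R**3)
Z(w) = -13/5 + w (Z(w) = (1 + w) + (-4 + 2/5) = (1 + w) - 18/5 = -13/5 + w)
Z(s(-1))*(0/(-1)) = (-13/5 + (-1 + (-1)**3))*(0/(-1)) = (-13/5 + (-1 - 1))*(0*(-1)) = (-13/5 - 2)*0 = -23/5*0 = 0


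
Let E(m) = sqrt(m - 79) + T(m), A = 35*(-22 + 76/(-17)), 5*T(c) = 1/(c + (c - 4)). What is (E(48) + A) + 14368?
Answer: 105112777/7820 + I*sqrt(31) ≈ 13442.0 + 5.5678*I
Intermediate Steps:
T(c) = 1/(5*(-4 + 2*c)) (T(c) = 1/(5*(c + (c - 4))) = 1/(5*(c + (-4 + c))) = 1/(5*(-4 + 2*c)))
A = -15750/17 (A = 35*(-22 + 76*(-1/17)) = 35*(-22 - 76/17) = 35*(-450/17) = -15750/17 ≈ -926.47)
E(m) = sqrt(-79 + m) + 1/(10*(-2 + m)) (E(m) = sqrt(m - 79) + 1/(10*(-2 + m)) = sqrt(-79 + m) + 1/(10*(-2 + m)))
(E(48) + A) + 14368 = ((1 + 10*sqrt(-79 + 48)*(-2 + 48))/(10*(-2 + 48)) - 15750/17) + 14368 = ((1/10)*(1 + 10*sqrt(-31)*46)/46 - 15750/17) + 14368 = ((1/10)*(1/46)*(1 + 10*(I*sqrt(31))*46) - 15750/17) + 14368 = ((1/10)*(1/46)*(1 + 460*I*sqrt(31)) - 15750/17) + 14368 = ((1/460 + I*sqrt(31)) - 15750/17) + 14368 = (-7244983/7820 + I*sqrt(31)) + 14368 = 105112777/7820 + I*sqrt(31)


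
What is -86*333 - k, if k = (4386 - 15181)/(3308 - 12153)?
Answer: -50662781/1769 ≈ -28639.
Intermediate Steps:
k = 2159/1769 (k = -10795/(-8845) = -10795*(-1/8845) = 2159/1769 ≈ 1.2205)
-86*333 - k = -86*333 - 1*2159/1769 = -28638 - 2159/1769 = -50662781/1769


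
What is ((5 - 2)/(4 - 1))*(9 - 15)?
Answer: -6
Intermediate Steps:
((5 - 2)/(4 - 1))*(9 - 15) = (3/3)*(-6) = (3*(⅓))*(-6) = 1*(-6) = -6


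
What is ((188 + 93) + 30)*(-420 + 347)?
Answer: -22703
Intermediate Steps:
((188 + 93) + 30)*(-420 + 347) = (281 + 30)*(-73) = 311*(-73) = -22703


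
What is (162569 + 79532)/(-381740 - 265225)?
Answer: -242101/646965 ≈ -0.37421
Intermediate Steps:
(162569 + 79532)/(-381740 - 265225) = 242101/(-646965) = 242101*(-1/646965) = -242101/646965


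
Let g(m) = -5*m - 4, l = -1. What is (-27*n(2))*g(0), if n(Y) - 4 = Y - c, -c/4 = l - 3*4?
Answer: -4968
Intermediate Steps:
c = 52 (c = -4*(-1 - 3*4) = -4*(-1 - 12) = -4*(-13) = 52)
g(m) = -4 - 5*m
n(Y) = -48 + Y (n(Y) = 4 + (Y - 1*52) = 4 + (Y - 52) = 4 + (-52 + Y) = -48 + Y)
(-27*n(2))*g(0) = (-27*(-48 + 2))*(-4 - 5*0) = (-27*(-46))*(-4 + 0) = 1242*(-4) = -4968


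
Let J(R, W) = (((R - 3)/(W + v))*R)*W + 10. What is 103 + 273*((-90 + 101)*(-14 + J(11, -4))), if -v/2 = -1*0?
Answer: 252355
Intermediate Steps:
v = 0 (v = -(-2)*0 = -2*0 = 0)
J(R, W) = 10 + R*(-3 + R) (J(R, W) = (((R - 3)/(W + 0))*R)*W + 10 = (((-3 + R)/W)*R)*W + 10 = (R*(-3 + R)/W)*W + 10 = R*(-3 + R) + 10 = 10 + R*(-3 + R))
103 + 273*((-90 + 101)*(-14 + J(11, -4))) = 103 + 273*((-90 + 101)*(-14 + (10 + 11² - 3*11))) = 103 + 273*(11*(-14 + (10 + 121 - 33))) = 103 + 273*(11*(-14 + 98)) = 103 + 273*(11*84) = 103 + 273*924 = 103 + 252252 = 252355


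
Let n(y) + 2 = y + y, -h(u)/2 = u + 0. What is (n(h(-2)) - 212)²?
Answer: 42436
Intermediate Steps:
h(u) = -2*u (h(u) = -2*(u + 0) = -2*u)
n(y) = -2 + 2*y (n(y) = -2 + (y + y) = -2 + 2*y)
(n(h(-2)) - 212)² = ((-2 + 2*(-2*(-2))) - 212)² = ((-2 + 2*4) - 212)² = ((-2 + 8) - 212)² = (6 - 212)² = (-206)² = 42436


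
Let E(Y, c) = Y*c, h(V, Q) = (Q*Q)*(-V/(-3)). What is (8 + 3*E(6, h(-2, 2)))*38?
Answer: -1520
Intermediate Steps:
h(V, Q) = V*Q²/3 (h(V, Q) = Q²*(-V*(-1)/3) = Q²*(-(-1)*V/3) = Q²*(V/3) = V*Q²/3)
(8 + 3*E(6, h(-2, 2)))*38 = (8 + 3*(6*((⅓)*(-2)*2²)))*38 = (8 + 3*(6*((⅓)*(-2)*4)))*38 = (8 + 3*(6*(-8/3)))*38 = (8 + 3*(-16))*38 = (8 - 48)*38 = -40*38 = -1520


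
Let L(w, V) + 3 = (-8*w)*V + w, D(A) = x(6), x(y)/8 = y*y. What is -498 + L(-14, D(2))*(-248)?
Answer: -7995770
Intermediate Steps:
x(y) = 8*y**2 (x(y) = 8*(y*y) = 8*y**2)
D(A) = 288 (D(A) = 8*6**2 = 8*36 = 288)
L(w, V) = -3 + w - 8*V*w (L(w, V) = -3 + ((-8*w)*V + w) = -3 + (-8*V*w + w) = -3 + (w - 8*V*w) = -3 + w - 8*V*w)
-498 + L(-14, D(2))*(-248) = -498 + (-3 - 14 - 8*288*(-14))*(-248) = -498 + (-3 - 14 + 32256)*(-248) = -498 + 32239*(-248) = -498 - 7995272 = -7995770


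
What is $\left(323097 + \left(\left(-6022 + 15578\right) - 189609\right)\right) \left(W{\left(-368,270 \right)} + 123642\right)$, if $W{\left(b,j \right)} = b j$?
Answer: $3473394408$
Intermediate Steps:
$\left(323097 + \left(\left(-6022 + 15578\right) - 189609\right)\right) \left(W{\left(-368,270 \right)} + 123642\right) = \left(323097 + \left(\left(-6022 + 15578\right) - 189609\right)\right) \left(\left(-368\right) 270 + 123642\right) = \left(323097 + \left(9556 - 189609\right)\right) \left(-99360 + 123642\right) = \left(323097 - 180053\right) 24282 = 143044 \cdot 24282 = 3473394408$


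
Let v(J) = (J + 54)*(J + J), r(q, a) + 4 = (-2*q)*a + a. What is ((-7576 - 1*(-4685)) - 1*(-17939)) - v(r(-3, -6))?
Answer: 15784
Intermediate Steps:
r(q, a) = -4 + a - 2*a*q (r(q, a) = -4 + ((-2*q)*a + a) = -4 + (-2*a*q + a) = -4 + (a - 2*a*q) = -4 + a - 2*a*q)
v(J) = 2*J*(54 + J) (v(J) = (54 + J)*(2*J) = 2*J*(54 + J))
((-7576 - 1*(-4685)) - 1*(-17939)) - v(r(-3, -6)) = ((-7576 - 1*(-4685)) - 1*(-17939)) - 2*(-4 - 6 - 2*(-6)*(-3))*(54 + (-4 - 6 - 2*(-6)*(-3))) = ((-7576 + 4685) + 17939) - 2*(-4 - 6 - 36)*(54 + (-4 - 6 - 36)) = (-2891 + 17939) - 2*(-46)*(54 - 46) = 15048 - 2*(-46)*8 = 15048 - 1*(-736) = 15048 + 736 = 15784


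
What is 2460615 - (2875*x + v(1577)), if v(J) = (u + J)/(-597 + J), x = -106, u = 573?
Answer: 271005555/98 ≈ 2.7654e+6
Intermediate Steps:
v(J) = (573 + J)/(-597 + J)
2460615 - (2875*x + v(1577)) = 2460615 - (2875*(-106) + (573 + 1577)/(-597 + 1577)) = 2460615 - (-304750 + 2150/980) = 2460615 - (-304750 + (1/980)*2150) = 2460615 - (-304750 + 215/98) = 2460615 - 1*(-29865285/98) = 2460615 + 29865285/98 = 271005555/98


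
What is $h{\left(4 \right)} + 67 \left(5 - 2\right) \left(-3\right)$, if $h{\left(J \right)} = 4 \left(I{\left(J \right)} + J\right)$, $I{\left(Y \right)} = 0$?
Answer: $-587$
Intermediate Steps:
$h{\left(J \right)} = 4 J$ ($h{\left(J \right)} = 4 \left(0 + J\right) = 4 J$)
$h{\left(4 \right)} + 67 \left(5 - 2\right) \left(-3\right) = 4 \cdot 4 + 67 \left(5 - 2\right) \left(-3\right) = 16 + 67 \left(5 + \left(-5 + 3\right)\right) \left(-3\right) = 16 + 67 \left(5 - 2\right) \left(-3\right) = 16 + 67 \cdot 3 \left(-3\right) = 16 + 67 \left(-9\right) = 16 - 603 = -587$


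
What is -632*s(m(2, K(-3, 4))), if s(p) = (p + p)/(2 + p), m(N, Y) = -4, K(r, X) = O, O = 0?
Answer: -2528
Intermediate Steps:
K(r, X) = 0
s(p) = 2*p/(2 + p) (s(p) = (2*p)/(2 + p) = 2*p/(2 + p))
-632*s(m(2, K(-3, 4))) = -1264*(-4)/(2 - 4) = -1264*(-4)/(-2) = -1264*(-4)*(-1)/2 = -632*4 = -2528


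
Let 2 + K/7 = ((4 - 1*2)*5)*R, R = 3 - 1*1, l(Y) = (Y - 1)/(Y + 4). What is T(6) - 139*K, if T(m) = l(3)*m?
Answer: -122586/7 ≈ -17512.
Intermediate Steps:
l(Y) = (-1 + Y)/(4 + Y)
R = 2 (R = 3 - 1 = 2)
T(m) = 2*m/7 (T(m) = ((-1 + 3)/(4 + 3))*m = (2/7)*m = ((1/7)*2)*m = 2*m/7)
K = 126 (K = -14 + 7*(((4 - 1*2)*5)*2) = -14 + 7*(((4 - 2)*5)*2) = -14 + 7*((2*5)*2) = -14 + 7*(10*2) = -14 + 7*20 = -14 + 140 = 126)
T(6) - 139*K = (2/7)*6 - 139*126 = 12/7 - 17514 = -122586/7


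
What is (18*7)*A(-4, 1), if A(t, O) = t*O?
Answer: -504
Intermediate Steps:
A(t, O) = O*t
(18*7)*A(-4, 1) = (18*7)*(1*(-4)) = 126*(-4) = -504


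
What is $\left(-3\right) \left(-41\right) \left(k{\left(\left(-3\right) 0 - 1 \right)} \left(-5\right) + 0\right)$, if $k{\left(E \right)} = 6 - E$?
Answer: $-4305$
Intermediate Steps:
$\left(-3\right) \left(-41\right) \left(k{\left(\left(-3\right) 0 - 1 \right)} \left(-5\right) + 0\right) = \left(-3\right) \left(-41\right) \left(\left(6 - \left(\left(-3\right) 0 - 1\right)\right) \left(-5\right) + 0\right) = 123 \left(\left(6 - \left(0 - 1\right)\right) \left(-5\right) + 0\right) = 123 \left(\left(6 - -1\right) \left(-5\right) + 0\right) = 123 \left(\left(6 + 1\right) \left(-5\right) + 0\right) = 123 \left(7 \left(-5\right) + 0\right) = 123 \left(-35 + 0\right) = 123 \left(-35\right) = -4305$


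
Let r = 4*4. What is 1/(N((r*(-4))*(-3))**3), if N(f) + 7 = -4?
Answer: -1/1331 ≈ -0.00075131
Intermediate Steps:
r = 16
N(f) = -11 (N(f) = -7 - 4 = -11)
1/(N((r*(-4))*(-3))**3) = 1/((-11)**3) = 1/(-1331) = -1/1331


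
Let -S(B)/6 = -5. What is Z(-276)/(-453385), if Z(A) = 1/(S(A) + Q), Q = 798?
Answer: -1/375402780 ≈ -2.6638e-9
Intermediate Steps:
S(B) = 30 (S(B) = -6*(-5) = 30)
Z(A) = 1/828 (Z(A) = 1/(30 + 798) = 1/828)
Z(-276)/(-453385) = (1/828)/(-453385) = (1/828)*(-1/453385) = -1/375402780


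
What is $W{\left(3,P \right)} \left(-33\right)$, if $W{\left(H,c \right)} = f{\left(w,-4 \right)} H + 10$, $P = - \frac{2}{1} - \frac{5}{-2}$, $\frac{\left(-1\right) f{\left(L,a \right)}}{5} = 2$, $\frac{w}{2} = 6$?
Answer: $660$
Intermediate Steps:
$w = 12$ ($w = 2 \cdot 6 = 12$)
$f{\left(L,a \right)} = -10$ ($f{\left(L,a \right)} = \left(-5\right) 2 = -10$)
$P = \frac{1}{2}$ ($P = \left(-2\right) 1 - - \frac{5}{2} = -2 + \frac{5}{2} = \frac{1}{2} \approx 0.5$)
$W{\left(H,c \right)} = 10 - 10 H$ ($W{\left(H,c \right)} = - 10 H + 10 = 10 - 10 H$)
$W{\left(3,P \right)} \left(-33\right) = \left(10 - 30\right) \left(-33\right) = \left(-20\right) \left(-33\right) = 660$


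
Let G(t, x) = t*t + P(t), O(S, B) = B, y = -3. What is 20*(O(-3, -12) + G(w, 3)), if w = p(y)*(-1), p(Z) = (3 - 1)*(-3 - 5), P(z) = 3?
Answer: 4940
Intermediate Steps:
p(Z) = -16 (p(Z) = 2*(-8) = -16)
w = 16 (w = -16*(-1) = 16)
G(t, x) = 3 + t**2 (G(t, x) = t*t + 3 = t**2 + 3 = 3 + t**2)
20*(O(-3, -12) + G(w, 3)) = 20*(-12 + (3 + 16**2)) = 20*(-12 + (3 + 256)) = 20*(-12 + 259) = 20*247 = 4940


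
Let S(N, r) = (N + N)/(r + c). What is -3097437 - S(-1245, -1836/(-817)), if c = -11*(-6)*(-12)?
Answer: -333092519161/107538 ≈ -3.0974e+6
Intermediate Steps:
c = -792 (c = 66*(-12) = -792)
S(N, r) = 2*N/(-792 + r) (S(N, r) = (N + N)/(r - 792) = (2*N)/(-792 + r) = 2*N/(-792 + r))
-3097437 - S(-1245, -1836/(-817)) = -3097437 - 2*(-1245)/(-792 - 1836/(-817)) = -3097437 - 2*(-1245)/(-792 - 1836*(-1/817)) = -3097437 - 2*(-1245)/(-792 + 1836/817) = -3097437 - 2*(-1245)/(-645228/817) = -3097437 - 2*(-1245)*(-817)/645228 = -3097437 - 1*339055/107538 = -3097437 - 339055/107538 = -333092519161/107538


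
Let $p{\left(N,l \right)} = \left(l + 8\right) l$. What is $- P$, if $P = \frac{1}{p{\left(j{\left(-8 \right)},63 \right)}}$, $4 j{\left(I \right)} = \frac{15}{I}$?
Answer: $- \frac{1}{4473} \approx -0.00022356$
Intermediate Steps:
$j{\left(I \right)} = \frac{15}{4 I}$ ($j{\left(I \right)} = \frac{15 \frac{1}{I}}{4} = \frac{15}{4 I}$)
$p{\left(N,l \right)} = l \left(8 + l\right)$ ($p{\left(N,l \right)} = \left(8 + l\right) l = l \left(8 + l\right)$)
$P = \frac{1}{4473}$ ($P = \frac{1}{63 \left(8 + 63\right)} = \frac{1}{63 \cdot 71} = \frac{1}{4473} \approx 0.00022356$)
$- P = \left(-1\right) \frac{1}{4473} = - \frac{1}{4473}$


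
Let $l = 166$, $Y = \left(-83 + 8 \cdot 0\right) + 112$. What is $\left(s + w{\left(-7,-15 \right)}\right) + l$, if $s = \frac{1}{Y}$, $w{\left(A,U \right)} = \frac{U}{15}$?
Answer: $\frac{4786}{29} \approx 165.03$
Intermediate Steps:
$Y = 29$ ($Y = \left(-83 + 0\right) + 112 = -83 + 112 = 29$)
$w{\left(A,U \right)} = \frac{U}{15}$ ($w{\left(A,U \right)} = U \frac{1}{15} = \frac{U}{15}$)
$s = \frac{1}{29} \approx 0.034483$
$\left(s + w{\left(-7,-15 \right)}\right) + l = \left(\frac{1}{29} + \frac{1}{15} \left(-15\right)\right) + 166 = \left(\frac{1}{29} - 1\right) + 166 = - \frac{28}{29} + 166 = \frac{4786}{29}$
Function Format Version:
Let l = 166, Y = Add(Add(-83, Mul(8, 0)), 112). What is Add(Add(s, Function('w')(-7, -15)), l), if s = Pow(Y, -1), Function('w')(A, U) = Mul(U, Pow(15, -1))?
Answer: Rational(4786, 29) ≈ 165.03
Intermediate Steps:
Y = 29 (Y = Add(Add(-83, 0), 112) = Add(-83, 112) = 29)
Function('w')(A, U) = Mul(Rational(1, 15), U) (Function('w')(A, U) = Mul(U, Rational(1, 15)) = Mul(Rational(1, 15), U))
s = Rational(1, 29) (s = Pow(29, -1) = Rational(1, 29) ≈ 0.034483)
Add(Add(s, Function('w')(-7, -15)), l) = Add(Add(Rational(1, 29), Mul(Rational(1, 15), -15)), 166) = Add(Add(Rational(1, 29), -1), 166) = Add(Rational(-28, 29), 166) = Rational(4786, 29)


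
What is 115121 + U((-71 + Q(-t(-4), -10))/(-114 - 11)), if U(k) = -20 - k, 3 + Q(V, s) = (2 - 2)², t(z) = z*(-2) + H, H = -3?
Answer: 14387551/125 ≈ 1.1510e+5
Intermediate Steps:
t(z) = -3 - 2*z (t(z) = z*(-2) - 3 = -2*z - 3 = -3 - 2*z)
Q(V, s) = -3 (Q(V, s) = -3 + (2 - 2)² = -3 + 0² = -3 + 0 = -3)
115121 + U((-71 + Q(-t(-4), -10))/(-114 - 11)) = 115121 + (-20 - (-71 - 3)/(-114 - 11)) = 115121 + (-20 - (-74)/(-125)) = 115121 + (-20 - (-74)*(-1)/125) = 115121 + (-20 - 1*74/125) = 115121 + (-20 - 74/125) = 115121 - 2574/125 = 14387551/125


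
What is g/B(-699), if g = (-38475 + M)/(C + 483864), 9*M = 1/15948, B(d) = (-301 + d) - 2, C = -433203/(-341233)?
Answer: 1884422969090867/23746080354900825960 ≈ 7.9357e-5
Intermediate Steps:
C = 433203/341233 (C = -433203*(-1/341233) = 433203/341233 ≈ 1.2695)
B(d) = -303 + d
M = 1/143532 (M = (⅑)/15948 = (⅑)*(1/15948) = 1/143532 ≈ 6.9671e-6)
g = -1884422969090867/23698682988922980 (g = (-38475 + 1/143532)/(433203/341233 + 483864) = -5522393699/(143532*165110797515/341233) = -5522393699/143532*341233/165110797515 = -1884422969090867/23698682988922980 ≈ -0.079516)
g/B(-699) = -1884422969090867/(23698682988922980*(-303 - 699)) = -1884422969090867/23698682988922980/(-1002) = -1884422969090867/23698682988922980*(-1/1002) = 1884422969090867/23746080354900825960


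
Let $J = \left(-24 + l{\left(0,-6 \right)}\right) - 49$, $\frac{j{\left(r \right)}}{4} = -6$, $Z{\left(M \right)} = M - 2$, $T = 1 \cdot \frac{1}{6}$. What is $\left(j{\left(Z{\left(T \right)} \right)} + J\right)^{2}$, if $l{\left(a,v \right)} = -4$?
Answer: $10201$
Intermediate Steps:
$T = \frac{1}{6}$ ($T = 1 \cdot \frac{1}{6} = \frac{1}{6} \approx 0.16667$)
$Z{\left(M \right)} = -2 + M$
$j{\left(r \right)} = -24$ ($j{\left(r \right)} = 4 \left(-6\right) = -24$)
$J = -77$ ($J = \left(-24 - 4\right) - 49 = -28 - 49 = -77$)
$\left(j{\left(Z{\left(T \right)} \right)} + J\right)^{2} = \left(-24 - 77\right)^{2} = \left(-101\right)^{2} = 10201$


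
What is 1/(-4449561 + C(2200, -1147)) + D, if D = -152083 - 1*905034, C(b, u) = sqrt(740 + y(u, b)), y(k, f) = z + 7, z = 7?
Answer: -20929429333605328700/19798593091967 - sqrt(754)/19798593091967 ≈ -1.0571e+6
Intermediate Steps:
y(k, f) = 14 (y(k, f) = 7 + 7 = 14)
C(b, u) = sqrt(754) (C(b, u) = sqrt(740 + 14) = sqrt(754))
D = -1057117 (D = -152083 - 905034 = -1057117)
1/(-4449561 + C(2200, -1147)) + D = 1/(-4449561 + sqrt(754)) - 1057117 = -1057117 + 1/(-4449561 + sqrt(754))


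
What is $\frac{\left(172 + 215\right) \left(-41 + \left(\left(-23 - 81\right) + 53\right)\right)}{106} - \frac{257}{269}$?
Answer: $- \frac{4802359}{14257} \approx -336.84$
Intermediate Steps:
$\frac{\left(172 + 215\right) \left(-41 + \left(\left(-23 - 81\right) + 53\right)\right)}{106} - \frac{257}{269} = 387 \left(-41 + \left(-104 + 53\right)\right) \frac{1}{106} - \frac{257}{269} = 387 \left(-41 - 51\right) \frac{1}{106} - \frac{257}{269} = 387 \left(-92\right) \frac{1}{106} - \frac{257}{269} = \left(-35604\right) \frac{1}{106} - \frac{257}{269} = - \frac{17802}{53} - \frac{257}{269} = - \frac{4802359}{14257}$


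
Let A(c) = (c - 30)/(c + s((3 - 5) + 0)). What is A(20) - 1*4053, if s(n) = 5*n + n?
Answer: -16217/4 ≈ -4054.3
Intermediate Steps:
s(n) = 6*n
A(c) = (-30 + c)/(-12 + c) (A(c) = (c - 30)/(c + 6*((3 - 5) + 0)) = (-30 + c)/(c + 6*(-2 + 0)) = (-30 + c)/(c + 6*(-2)) = (-30 + c)/(c - 12) = (-30 + c)/(-12 + c))
A(20) - 1*4053 = (-30 + 20)/(-12 + 20) - 1*4053 = -10/8 - 4053 = (⅛)*(-10) - 4053 = -5/4 - 4053 = -16217/4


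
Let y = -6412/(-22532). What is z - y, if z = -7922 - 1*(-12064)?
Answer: 23330283/5633 ≈ 4141.7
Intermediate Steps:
y = 1603/5633 (y = -6412*(-1/22532) = 1603/5633 ≈ 0.28457)
z = 4142 (z = -7922 + 12064 = 4142)
z - y = 4142 - 1*1603/5633 = 4142 - 1603/5633 = 23330283/5633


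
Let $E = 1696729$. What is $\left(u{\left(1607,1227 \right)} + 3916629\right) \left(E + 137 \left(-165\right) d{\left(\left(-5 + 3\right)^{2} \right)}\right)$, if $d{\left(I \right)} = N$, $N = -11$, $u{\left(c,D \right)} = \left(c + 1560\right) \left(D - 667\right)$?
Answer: $11069524822216$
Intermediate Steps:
$u{\left(c,D \right)} = \left(-667 + D\right) \left(1560 + c\right)$ ($u{\left(c,D \right)} = \left(1560 + c\right) \left(-667 + D\right) = \left(-667 + D\right) \left(1560 + c\right)$)
$d{\left(I \right)} = -11$
$\left(u{\left(1607,1227 \right)} + 3916629\right) \left(E + 137 \left(-165\right) d{\left(\left(-5 + 3\right)^{2} \right)}\right) = \left(\left(-1040520 - 1071869 + 1560 \cdot 1227 + 1227 \cdot 1607\right) + 3916629\right) \left(1696729 + 137 \left(-165\right) \left(-11\right)\right) = \left(\left(-1040520 - 1071869 + 1914120 + 1971789\right) + 3916629\right) \left(1696729 - -248655\right) = \left(1773520 + 3916629\right) \left(1696729 + 248655\right) = 5690149 \cdot 1945384 = 11069524822216$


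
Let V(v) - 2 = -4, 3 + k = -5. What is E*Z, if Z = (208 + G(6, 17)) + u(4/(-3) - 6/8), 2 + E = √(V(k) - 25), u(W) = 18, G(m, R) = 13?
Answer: -478 + 717*I*√3 ≈ -478.0 + 1241.9*I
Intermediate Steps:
k = -8 (k = -3 - 5 = -8)
V(v) = -2 (V(v) = 2 - 4 = -2)
E = -2 + 3*I*√3 (E = -2 + √(-2 - 25) = -2 + √(-27) = -2 + 3*I*√3 ≈ -2.0 + 5.1962*I)
Z = 239 (Z = (208 + 13) + 18 = 221 + 18 = 239)
E*Z = (-2 + 3*I*√3)*239 = -478 + 717*I*√3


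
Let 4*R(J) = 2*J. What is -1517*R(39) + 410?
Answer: -58343/2 ≈ -29172.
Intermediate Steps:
R(J) = J/2 (R(J) = (2*J)/4 = J/2)
-1517*R(39) + 410 = -1517*39/2 + 410 = -59163/2 + 410 = -58343/2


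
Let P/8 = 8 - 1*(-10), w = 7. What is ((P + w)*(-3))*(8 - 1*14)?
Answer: 2718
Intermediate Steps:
P = 144 (P = 8*(8 - 1*(-10)) = 8*(8 + 10) = 8*18 = 144)
((P + w)*(-3))*(8 - 1*14) = ((144 + 7)*(-3))*(8 - 1*14) = (151*(-3))*(8 - 14) = -453*(-6) = 2718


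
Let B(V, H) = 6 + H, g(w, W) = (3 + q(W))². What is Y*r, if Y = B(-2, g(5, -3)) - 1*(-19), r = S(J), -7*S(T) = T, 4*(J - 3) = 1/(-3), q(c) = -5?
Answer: -145/12 ≈ -12.083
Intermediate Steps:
g(w, W) = 4 (g(w, W) = (3 - 5)² = (-2)² = 4)
J = 35/12 (J = 3 + (1/(-3))/4 = 3 + (1*(-⅓))/4 = 3 + (¼)*(-⅓) = 3 - 1/12 = 35/12 ≈ 2.9167)
S(T) = -T/7
r = -5/12 (r = -⅐*35/12 = -5/12 ≈ -0.41667)
Y = 29 (Y = (6 + 4) - 1*(-19) = 10 + 19 = 29)
Y*r = 29*(-5/12) = -145/12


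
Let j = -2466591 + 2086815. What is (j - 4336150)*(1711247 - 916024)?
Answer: -3750212821498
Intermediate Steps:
j = -379776
(j - 4336150)*(1711247 - 916024) = (-379776 - 4336150)*(1711247 - 916024) = -4715926*795223 = -3750212821498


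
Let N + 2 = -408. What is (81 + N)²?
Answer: 108241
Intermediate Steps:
N = -410 (N = -2 - 408 = -410)
(81 + N)² = (81 - 410)² = (-329)² = 108241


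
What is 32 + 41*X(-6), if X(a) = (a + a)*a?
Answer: 2984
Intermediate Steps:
X(a) = 2*a² (X(a) = (2*a)*a = 2*a²)
32 + 41*X(-6) = 32 + 41*(2*(-6)²) = 32 + 41*(2*36) = 32 + 41*72 = 32 + 2952 = 2984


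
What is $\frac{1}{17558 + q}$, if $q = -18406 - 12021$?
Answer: $- \frac{1}{12869} \approx -7.7706 \cdot 10^{-5}$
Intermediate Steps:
$q = -30427$
$\frac{1}{17558 + q} = \frac{1}{17558 - 30427} = \frac{1}{-12869} = - \frac{1}{12869}$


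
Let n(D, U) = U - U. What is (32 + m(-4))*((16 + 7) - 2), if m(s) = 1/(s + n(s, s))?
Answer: 2667/4 ≈ 666.75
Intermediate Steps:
n(D, U) = 0
m(s) = 1/s (m(s) = 1/(s + 0) = 1/s)
(32 + m(-4))*((16 + 7) - 2) = (32 + 1/(-4))*((16 + 7) - 2) = (32 - ¼)*(23 - 2) = (127/4)*21 = 2667/4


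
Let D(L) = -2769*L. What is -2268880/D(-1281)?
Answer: -2268880/3547089 ≈ -0.63965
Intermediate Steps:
-2268880/D(-1281) = -2268880/((-2769*(-1281))) = -2268880/3547089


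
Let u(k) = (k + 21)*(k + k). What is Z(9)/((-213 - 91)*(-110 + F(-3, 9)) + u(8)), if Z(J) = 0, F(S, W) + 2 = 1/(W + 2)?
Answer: 0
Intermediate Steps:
F(S, W) = -2 + 1/(2 + W) (F(S, W) = -2 + 1/(W + 2) = -2 + 1/(2 + W))
u(k) = 2*k*(21 + k) (u(k) = (21 + k)*(2*k) = 2*k*(21 + k))
Z(9)/((-213 - 91)*(-110 + F(-3, 9)) + u(8)) = 0/((-213 - 91)*(-110 + (-3 - 2*9)/(2 + 9)) + 2*8*(21 + 8)) = 0/(-304*(-110 + (-3 - 18)/11) + 2*8*29) = 0/(-304*(-110 + (1/11)*(-21)) + 464) = 0/(-304*(-110 - 21/11) + 464) = 0/(-304*(-1231/11) + 464) = 0/(374224/11 + 464) = 0/(379328/11) = (11/379328)*0 = 0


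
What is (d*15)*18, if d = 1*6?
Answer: 1620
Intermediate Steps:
d = 6
(d*15)*18 = (6*15)*18 = 90*18 = 1620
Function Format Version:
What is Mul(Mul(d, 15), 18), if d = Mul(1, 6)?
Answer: 1620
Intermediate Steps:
d = 6
Mul(Mul(d, 15), 18) = Mul(Mul(6, 15), 18) = Mul(90, 18) = 1620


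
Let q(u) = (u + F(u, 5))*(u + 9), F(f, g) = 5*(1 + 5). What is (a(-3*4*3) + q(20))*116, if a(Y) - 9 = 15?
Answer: 170984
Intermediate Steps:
a(Y) = 24 (a(Y) = 9 + 15 = 24)
F(f, g) = 30 (F(f, g) = 5*6 = 30)
q(u) = (9 + u)*(30 + u) (q(u) = (u + 30)*(u + 9) = (30 + u)*(9 + u) = (9 + u)*(30 + u))
(a(-3*4*3) + q(20))*116 = (24 + (270 + 20**2 + 39*20))*116 = (24 + (270 + 400 + 780))*116 = (24 + 1450)*116 = 1474*116 = 170984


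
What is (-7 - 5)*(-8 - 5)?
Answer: 156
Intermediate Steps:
(-7 - 5)*(-8 - 5) = -12*(-13) = 156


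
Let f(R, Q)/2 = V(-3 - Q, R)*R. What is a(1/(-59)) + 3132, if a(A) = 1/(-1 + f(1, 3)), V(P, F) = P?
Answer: 40715/13 ≈ 3131.9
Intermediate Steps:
f(R, Q) = 2*R*(-3 - Q) (f(R, Q) = 2*((-3 - Q)*R) = 2*(R*(-3 - Q)) = 2*R*(-3 - Q))
a(A) = -1/13 (a(A) = 1/(-1 - 2*1*(3 + 3)) = 1/(-1 - 2*1*6) = 1/(-1 - 12) = 1/(-13) = -1/13)
a(1/(-59)) + 3132 = -1/13 + 3132 = 40715/13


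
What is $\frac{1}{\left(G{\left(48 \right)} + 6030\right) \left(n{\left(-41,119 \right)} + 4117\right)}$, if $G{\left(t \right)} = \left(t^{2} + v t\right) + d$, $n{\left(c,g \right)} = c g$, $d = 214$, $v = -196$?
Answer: $\frac{1}{655320} \approx 1.526 \cdot 10^{-6}$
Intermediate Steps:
$G{\left(t \right)} = 214 + t^{2} - 196 t$ ($G{\left(t \right)} = \left(t^{2} - 196 t\right) + 214 = 214 + t^{2} - 196 t$)
$\frac{1}{\left(G{\left(48 \right)} + 6030\right) \left(n{\left(-41,119 \right)} + 4117\right)} = \frac{1}{\left(\left(214 + 48^{2} - 9408\right) + 6030\right) \left(\left(-41\right) 119 + 4117\right)} = \frac{1}{\left(\left(214 + 2304 - 9408\right) + 6030\right) \left(-4879 + 4117\right)} = \frac{1}{\left(-6890 + 6030\right) \left(-762\right)} = \frac{1}{\left(-860\right) \left(-762\right)} = \frac{1}{655320}$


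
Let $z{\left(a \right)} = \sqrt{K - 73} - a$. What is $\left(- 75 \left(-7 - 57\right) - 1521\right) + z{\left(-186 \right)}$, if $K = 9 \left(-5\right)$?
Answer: $3465 + i \sqrt{118} \approx 3465.0 + 10.863 i$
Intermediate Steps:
$K = -45$
$z{\left(a \right)} = - a + i \sqrt{118}$ ($z{\left(a \right)} = \sqrt{-45 - 73} - a = \sqrt{-118} - a = i \sqrt{118} - a = - a + i \sqrt{118}$)
$\left(- 75 \left(-7 - 57\right) - 1521\right) + z{\left(-186 \right)} = \left(- 75 \left(-7 - 57\right) - 1521\right) + \left(\left(-1\right) \left(-186\right) + i \sqrt{118}\right) = \left(\left(-75\right) \left(-64\right) - 1521\right) + \left(186 + i \sqrt{118}\right) = \left(4800 - 1521\right) + \left(186 + i \sqrt{118}\right) = 3279 + \left(186 + i \sqrt{118}\right) = 3465 + i \sqrt{118}$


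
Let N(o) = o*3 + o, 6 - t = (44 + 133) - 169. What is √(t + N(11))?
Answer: √42 ≈ 6.4807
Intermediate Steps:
t = -2 (t = 6 - ((44 + 133) - 169) = 6 - (177 - 169) = 6 - 1*8 = 6 - 8 = -2)
N(o) = 4*o (N(o) = 3*o + o = 4*o)
√(t + N(11)) = √(-2 + 4*11) = √(-2 + 44) = √42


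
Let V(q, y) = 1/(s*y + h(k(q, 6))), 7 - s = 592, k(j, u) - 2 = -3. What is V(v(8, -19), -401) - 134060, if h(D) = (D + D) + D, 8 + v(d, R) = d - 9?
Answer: -31448062919/234582 ≈ -1.3406e+5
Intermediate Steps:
k(j, u) = -1 (k(j, u) = 2 - 3 = -1)
v(d, R) = -17 + d (v(d, R) = -8 + (d - 9) = -8 + (-9 + d) = -17 + d)
h(D) = 3*D (h(D) = 2*D + D = 3*D)
s = -585 (s = 7 - 1*592 = 7 - 592 = -585)
V(q, y) = 1/(-3 - 585*y) (V(q, y) = 1/(-585*y + 3*(-1)) = 1/(-585*y - 3) = 1/(-3 - 585*y))
V(v(8, -19), -401) - 134060 = -1/(3 + 585*(-401)) - 134060 = -1/(3 - 234585) - 134060 = -1/(-234582) - 134060 = -1*(-1/234582) - 134060 = 1/234582 - 134060 = -31448062919/234582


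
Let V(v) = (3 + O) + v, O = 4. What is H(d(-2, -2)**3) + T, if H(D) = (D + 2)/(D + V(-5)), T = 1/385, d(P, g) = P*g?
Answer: 386/385 ≈ 1.0026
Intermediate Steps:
T = 1/385 ≈ 0.0025974
V(v) = 7 + v (V(v) = (3 + 4) + v = 7 + v)
H(D) = 1 (H(D) = (D + 2)/(D + (7 - 5)) = (2 + D)/(D + 2) = (2 + D)/(2 + D) = 1)
H(d(-2, -2)**3) + T = 1 + 1/385 = 386/385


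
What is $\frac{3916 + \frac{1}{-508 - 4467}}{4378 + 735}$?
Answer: $\frac{19482099}{25437175} \approx 0.76589$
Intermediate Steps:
$\frac{3916 + \frac{1}{-508 - 4467}}{4378 + 735} = \frac{3916 + \frac{1}{-4975}}{5113} = \left(3916 - \frac{1}{4975}\right) \frac{1}{5113} = \frac{19482099}{4975} \cdot \frac{1}{5113} = \frac{19482099}{25437175}$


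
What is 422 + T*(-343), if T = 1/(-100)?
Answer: 42543/100 ≈ 425.43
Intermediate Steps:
T = -1/100 ≈ -0.010000
422 + T*(-343) = 422 - 1/100*(-343) = 422 + 343/100 = 42543/100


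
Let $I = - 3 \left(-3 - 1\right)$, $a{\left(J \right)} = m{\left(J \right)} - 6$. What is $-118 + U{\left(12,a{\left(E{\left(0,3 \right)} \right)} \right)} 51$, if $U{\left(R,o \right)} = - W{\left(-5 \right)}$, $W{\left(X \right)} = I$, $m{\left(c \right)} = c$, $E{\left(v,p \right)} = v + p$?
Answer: $-730$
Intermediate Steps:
$E{\left(v,p \right)} = p + v$
$a{\left(J \right)} = -6 + J$ ($a{\left(J \right)} = J - 6 = -6 + J$)
$I = 12$ ($I = \left(-3\right) \left(-4\right) = 12$)
$W{\left(X \right)} = 12$
$U{\left(R,o \right)} = -12$ ($U{\left(R,o \right)} = \left(-1\right) 12 = -12$)
$-118 + U{\left(12,a{\left(E{\left(0,3 \right)} \right)} \right)} 51 = -118 - 612 = -730$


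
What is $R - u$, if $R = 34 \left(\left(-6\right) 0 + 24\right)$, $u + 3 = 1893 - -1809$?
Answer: $-2883$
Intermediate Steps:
$u = 3699$ ($u = -3 + \left(1893 - -1809\right) = -3 + \left(1893 + 1809\right) = -3 + 3702 = 3699$)
$R = 816$ ($R = 34 \left(0 + 24\right) = 34 \cdot 24 = 816$)
$R - u = 816 - 3699 = -2883$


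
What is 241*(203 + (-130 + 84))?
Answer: 37837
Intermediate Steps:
241*(203 + (-130 + 84)) = 241*(203 - 46) = 241*157 = 37837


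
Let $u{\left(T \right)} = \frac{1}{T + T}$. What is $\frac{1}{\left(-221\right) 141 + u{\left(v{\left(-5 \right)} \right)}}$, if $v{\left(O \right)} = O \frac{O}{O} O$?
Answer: $- \frac{50}{1558049} \approx -3.2091 \cdot 10^{-5}$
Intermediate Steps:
$v{\left(O \right)} = O^{2}$ ($v{\left(O \right)} = O 1 O = O O = O^{2}$)
$u{\left(T \right)} = \frac{1}{2 T}$
$\frac{1}{\left(-221\right) 141 + u{\left(v{\left(-5 \right)} \right)}} = \frac{1}{\left(-221\right) 141 + \frac{1}{2 \left(-5\right)^{2}}} = \frac{1}{-31161 + \frac{1}{2 \cdot 25}} = \frac{1}{-31161 + \frac{1}{2} \cdot \frac{1}{25}} = \frac{1}{-31161 + \frac{1}{50}} = \frac{1}{- \frac{1558049}{50}} = - \frac{50}{1558049}$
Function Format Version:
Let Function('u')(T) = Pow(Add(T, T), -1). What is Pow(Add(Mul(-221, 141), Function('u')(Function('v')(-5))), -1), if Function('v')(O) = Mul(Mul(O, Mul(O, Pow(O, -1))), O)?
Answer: Rational(-50, 1558049) ≈ -3.2091e-5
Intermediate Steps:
Function('v')(O) = Pow(O, 2) (Function('v')(O) = Mul(Mul(O, 1), O) = Mul(O, O) = Pow(O, 2))
Function('u')(T) = Mul(Rational(1, 2), Pow(T, -1)) (Function('u')(T) = Pow(Mul(2, T), -1) = Mul(Rational(1, 2), Pow(T, -1)))
Pow(Add(Mul(-221, 141), Function('u')(Function('v')(-5))), -1) = Pow(Add(Mul(-221, 141), Mul(Rational(1, 2), Pow(Pow(-5, 2), -1))), -1) = Pow(Add(-31161, Mul(Rational(1, 2), Pow(25, -1))), -1) = Pow(Add(-31161, Mul(Rational(1, 2), Rational(1, 25))), -1) = Pow(Add(-31161, Rational(1, 50)), -1) = Pow(Rational(-1558049, 50), -1) = Rational(-50, 1558049)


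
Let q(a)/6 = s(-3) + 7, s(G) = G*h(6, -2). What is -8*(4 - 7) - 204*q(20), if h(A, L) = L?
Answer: -15888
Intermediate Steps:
s(G) = -2*G (s(G) = G*(-2) = -2*G)
q(a) = 78 (q(a) = 6*(-2*(-3) + 7) = 6*(6 + 7) = 6*13 = 78)
-8*(4 - 7) - 204*q(20) = -8*(4 - 7) - 204*78 = -8*(-3) - 15912 = 24 - 15912 = -15888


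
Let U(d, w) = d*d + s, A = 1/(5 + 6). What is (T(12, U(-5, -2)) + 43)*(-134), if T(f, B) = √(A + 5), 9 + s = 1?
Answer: -5762 - 268*√154/11 ≈ -6064.3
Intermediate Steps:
s = -8 (s = -9 + 1 = -8)
A = 1/11 ≈ 0.090909
U(d, w) = -8 + d² (U(d, w) = d*d - 8 = d² - 8 = -8 + d²)
T(f, B) = 2*√154/11 (T(f, B) = √(1/11 + 5) = √(56/11) = 2*√154/11)
(T(12, U(-5, -2)) + 43)*(-134) = (2*√154/11 + 43)*(-134) = (43 + 2*√154/11)*(-134) = -5762 - 268*√154/11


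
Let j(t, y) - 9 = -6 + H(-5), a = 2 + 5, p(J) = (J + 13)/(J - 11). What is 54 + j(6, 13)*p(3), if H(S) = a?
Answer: 34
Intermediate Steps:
p(J) = (13 + J)/(-11 + J)
a = 7
H(S) = 7
j(t, y) = 10 (j(t, y) = 9 + (-6 + 7) = 9 + 1 = 10)
54 + j(6, 13)*p(3) = 54 + 10*((13 + 3)/(-11 + 3)) = 54 + 10*(16/(-8)) = 54 + 10*(-⅛*16) = 54 + 10*(-2) = 54 - 20 = 34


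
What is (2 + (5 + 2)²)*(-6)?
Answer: -306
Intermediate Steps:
(2 + (5 + 2)²)*(-6) = (2 + 7²)*(-6) = (2 + 49)*(-6) = 51*(-6) = -306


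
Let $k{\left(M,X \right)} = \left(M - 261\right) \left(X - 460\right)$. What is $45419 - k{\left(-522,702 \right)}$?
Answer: $234905$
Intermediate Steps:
$k{\left(M,X \right)} = \left(-460 + X\right) \left(-261 + M\right)$ ($k{\left(M,X \right)} = \left(-261 + M\right) \left(-460 + X\right) = \left(-460 + X\right) \left(-261 + M\right)$)
$45419 - k{\left(-522,702 \right)} = 45419 - \left(120060 - -240120 - 183222 - 366444\right) = 45419 - \left(120060 + 240120 - 183222 - 366444\right) = 45419 - -189486 = 45419 + 189486 = 234905$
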